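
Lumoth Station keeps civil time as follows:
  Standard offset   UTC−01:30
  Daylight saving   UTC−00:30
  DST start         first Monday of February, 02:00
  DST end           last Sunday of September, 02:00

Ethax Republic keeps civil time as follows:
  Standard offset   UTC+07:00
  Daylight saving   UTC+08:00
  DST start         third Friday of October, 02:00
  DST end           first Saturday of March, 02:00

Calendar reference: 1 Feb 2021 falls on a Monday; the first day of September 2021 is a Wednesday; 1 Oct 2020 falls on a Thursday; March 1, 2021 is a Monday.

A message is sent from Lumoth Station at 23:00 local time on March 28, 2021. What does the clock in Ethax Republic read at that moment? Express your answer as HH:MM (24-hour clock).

1 February 2021 is a Monday, so the first Monday is February 1.
1 September 2021 is a Wednesday, so Sundays fall on 5, 12, 19, 26; the last is September 26.
Daylight saving runs 1 February – 26 September; March 28, 2021 is inside that window, so Lumoth Station is at UTC−00:30.
23:00 Lumoth Station + 0h30m = 23:30 UTC.
1 October 2020 is a Thursday, so the first Friday is October 2 and the third is October 16.
1 March 2021 is a Monday, so the first Saturday is March 6.
At the standard offset (UTC+07:00), 23:30 UTC + 7h = 06:30 Ethax Republic standard time (rolling into the next day, 29 March 2021).
The standard-time date in Ethax Republic, March 29, 2021, does not fall between 16 October 2020 and 6 March 2021, so daylight saving is not in effect and Ethax Republic is at UTC+07:00.
23:30 UTC + 7h = 06:30 Ethax Republic (rolling into the next day, 29 March 2021).

06:30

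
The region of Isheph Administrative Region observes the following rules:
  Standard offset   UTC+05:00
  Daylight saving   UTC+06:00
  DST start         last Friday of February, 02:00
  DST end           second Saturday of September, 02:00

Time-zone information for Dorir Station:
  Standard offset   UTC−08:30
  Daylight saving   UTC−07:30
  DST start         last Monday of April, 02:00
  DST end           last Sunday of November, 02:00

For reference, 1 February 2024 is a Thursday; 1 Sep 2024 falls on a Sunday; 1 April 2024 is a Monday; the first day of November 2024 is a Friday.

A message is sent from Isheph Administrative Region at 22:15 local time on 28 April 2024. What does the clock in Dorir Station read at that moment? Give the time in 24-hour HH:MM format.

07:45

1 February 2024 is a Thursday, so Fridays fall on 2, 9, 16, 23; the last is February 23.
1 September 2024 is a Sunday, so the first Saturday is September 7 and the second is September 14.
28 April 2024 lies within the daylight-saving period (23 February – 14 September), so Isheph Administrative Region is on daylight time, UTC+06:00.
22:15 Isheph Administrative Region − 6h = 16:15 UTC.
1 April 2024 is a Monday, so Mondays fall on 1, 8, 15, 22, 29; the last is April 29.
1 November 2024 is a Friday, so Sundays fall on 3, 10, 17, 24; the last is November 24.
At the standard offset (UTC−08:30), 16:15 UTC − 8h30m = 07:45 Dorir Station standard time.
The standard-time date in Dorir Station, 28 April 2024, does not fall between 29 April and 24 November, so daylight saving is not in effect and Dorir Station is at UTC−08:30.
16:15 UTC − 8h30m = 07:45 Dorir Station.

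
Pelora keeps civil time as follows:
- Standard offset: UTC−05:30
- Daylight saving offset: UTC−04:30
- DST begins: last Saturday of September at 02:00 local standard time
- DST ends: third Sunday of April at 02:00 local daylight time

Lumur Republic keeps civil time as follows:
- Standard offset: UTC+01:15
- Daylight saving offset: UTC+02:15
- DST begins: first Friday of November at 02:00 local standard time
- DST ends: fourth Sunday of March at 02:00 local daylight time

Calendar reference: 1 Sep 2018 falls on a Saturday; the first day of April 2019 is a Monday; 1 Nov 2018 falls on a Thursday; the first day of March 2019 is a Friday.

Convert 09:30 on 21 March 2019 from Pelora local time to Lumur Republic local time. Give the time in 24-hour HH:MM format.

16:15

1 September 2018 is a Saturday, so Saturdays fall on 1, 8, 15, 22, 29; the last is September 29.
1 April 2019 is a Monday, so the first Sunday is April 7 and the third is April 21.
21 March 2019 lies within the daylight-saving period (29 September 2018 – 21 April 2019), so Pelora is on daylight time, UTC−04:30.
09:30 Pelora + 4h30m = 14:00 UTC.
1 November 2018 is a Thursday, so the first Friday is November 2.
1 March 2019 is a Friday, so the first Sunday is March 3 and the fourth is March 24.
At the standard offset (UTC+01:15), 14:00 UTC + 1h15m = 15:15 Lumur Republic standard time.
The standard-time date in Lumur Republic, 21 March 2019, falls between 2 November 2018 and 24 March 2019, so daylight saving is in effect and Lumur Republic is at UTC+02:15.
14:00 UTC + 2h15m = 16:15 Lumur Republic.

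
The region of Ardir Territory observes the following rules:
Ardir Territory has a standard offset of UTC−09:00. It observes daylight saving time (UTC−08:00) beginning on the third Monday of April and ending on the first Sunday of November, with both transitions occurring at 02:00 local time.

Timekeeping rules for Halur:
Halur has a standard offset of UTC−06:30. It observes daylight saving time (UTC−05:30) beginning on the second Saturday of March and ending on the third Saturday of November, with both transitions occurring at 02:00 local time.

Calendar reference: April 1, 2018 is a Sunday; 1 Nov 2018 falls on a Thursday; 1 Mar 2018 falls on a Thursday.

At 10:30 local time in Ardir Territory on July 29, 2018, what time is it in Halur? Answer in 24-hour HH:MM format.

13:00

1 April 2018 is a Sunday, so the first Monday is April 2 and the third is April 16.
1 November 2018 is a Thursday, so the first Sunday is November 4.
July 29, 2018 falls between 16 April and 4 November, so daylight saving is in effect and Ardir Territory is at UTC−08:00.
10:30 Ardir Territory + 8h = 18:30 UTC.
1 March 2018 is a Thursday, so the first Saturday is March 3 and the second is March 10.
1 November 2018 is a Thursday, so the first Saturday is November 3 and the third is November 17.
At the standard offset (UTC−06:30), 18:30 UTC − 6h30m = 12:00 Halur standard time.
The standard-time date in Halur, July 29, 2018, lies within the daylight-saving period (10 March – 17 November), so Halur is on daylight time, UTC−05:30.
18:30 UTC − 5h30m = 13:00 Halur.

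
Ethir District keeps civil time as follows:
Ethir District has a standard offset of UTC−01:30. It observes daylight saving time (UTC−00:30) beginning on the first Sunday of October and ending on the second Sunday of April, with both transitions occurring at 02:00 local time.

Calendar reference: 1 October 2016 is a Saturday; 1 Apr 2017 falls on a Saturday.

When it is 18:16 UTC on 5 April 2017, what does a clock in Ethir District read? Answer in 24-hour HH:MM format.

1 October 2016 is a Saturday, so the first Sunday is October 2.
1 April 2017 is a Saturday, so the first Sunday is April 2 and the second is April 9.
At the standard offset (UTC−01:30), 18:16 UTC − 1h30m = 16:46 Ethir District standard time.
The standard-time date in Ethir District, 5 April 2017, lies within the daylight-saving period (2 October 2016 – 9 April 2017), so Ethir District is on daylight time, UTC−00:30.
18:16 UTC − 0h30m = 17:46 local.

17:46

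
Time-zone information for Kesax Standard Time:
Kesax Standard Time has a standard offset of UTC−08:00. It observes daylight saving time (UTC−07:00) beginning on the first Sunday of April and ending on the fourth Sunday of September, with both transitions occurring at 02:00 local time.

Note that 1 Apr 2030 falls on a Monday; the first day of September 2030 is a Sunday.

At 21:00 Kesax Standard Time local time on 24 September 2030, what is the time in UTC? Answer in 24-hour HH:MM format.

1 April 2030 is a Monday, so the first Sunday is April 7.
1 September 2030 is a Sunday, so the first Sunday is September 1 and the fourth is September 22.
Daylight saving runs 7 April – 22 September; 24 September 2030 is outside that window, so Kesax Standard Time is on standard time at UTC−08:00.
21:00 local + 8h = 05:00 UTC (rolling into the next day, 25 September 2030).

05:00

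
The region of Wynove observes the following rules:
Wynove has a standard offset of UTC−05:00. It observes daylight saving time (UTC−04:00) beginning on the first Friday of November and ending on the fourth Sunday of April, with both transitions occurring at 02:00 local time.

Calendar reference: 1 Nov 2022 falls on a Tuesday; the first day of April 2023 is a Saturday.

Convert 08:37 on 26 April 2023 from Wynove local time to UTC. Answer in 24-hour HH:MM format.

13:37

1 November 2022 is a Tuesday, so the first Friday is November 4.
1 April 2023 is a Saturday, so the first Sunday is April 2 and the fourth is April 23.
26 April 2023 is outside the daylight-saving period (4 November 2022 – 23 April 2023), so Wynove is on standard time, UTC−05:00.
08:37 local + 5h = 13:37 UTC.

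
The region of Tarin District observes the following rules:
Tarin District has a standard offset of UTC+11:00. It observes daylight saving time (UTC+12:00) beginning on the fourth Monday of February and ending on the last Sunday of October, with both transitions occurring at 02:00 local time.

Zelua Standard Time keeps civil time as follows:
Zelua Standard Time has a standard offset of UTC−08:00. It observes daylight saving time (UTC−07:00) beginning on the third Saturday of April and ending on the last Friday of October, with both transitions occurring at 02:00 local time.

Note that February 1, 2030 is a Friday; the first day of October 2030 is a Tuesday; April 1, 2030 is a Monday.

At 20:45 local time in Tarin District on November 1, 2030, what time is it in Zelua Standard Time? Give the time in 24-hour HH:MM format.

01:45

1 February 2030 is a Friday, so the first Monday is February 4 and the fourth is February 25.
1 October 2030 is a Tuesday, so Sundays fall on 6, 13, 20, 27; the last is October 27.
November 1, 2030 is outside the daylight-saving period (25 February – 27 October), so Tarin District is on standard time, UTC+11:00.
20:45 Tarin District − 11h = 09:45 UTC.
1 April 2030 is a Monday, so the first Saturday is April 6 and the third is April 20.
1 October 2030 is a Tuesday, so Fridays fall on 4, 11, 18, 25; the last is October 25.
At the standard offset (UTC−08:00), 09:45 UTC − 8h = 01:45 Zelua Standard Time standard time.
Daylight saving runs 20 April – 25 October; the standard-time date in Zelua Standard Time, November 1, 2030, is outside that window, so Zelua Standard Time is on standard time at UTC−08:00.
09:45 UTC − 8h = 01:45 Zelua Standard Time.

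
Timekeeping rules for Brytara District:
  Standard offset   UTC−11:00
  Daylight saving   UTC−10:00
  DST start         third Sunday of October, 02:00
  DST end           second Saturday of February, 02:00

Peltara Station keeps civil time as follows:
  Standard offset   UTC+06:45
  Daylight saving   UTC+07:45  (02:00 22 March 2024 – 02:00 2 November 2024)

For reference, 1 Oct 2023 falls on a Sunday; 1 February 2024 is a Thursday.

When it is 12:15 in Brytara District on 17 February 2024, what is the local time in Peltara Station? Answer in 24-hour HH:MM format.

06:00

1 October 2023 is a Sunday, so the first Sunday is October 1 and the third is October 15.
1 February 2024 is a Thursday, so the first Saturday is February 3 and the second is February 10.
Daylight saving runs 15 October 2023 – 10 February 2024; 17 February 2024 is outside that window, so Brytara District is on standard time at UTC−11:00.
12:15 Brytara District + 11h = 23:15 UTC.
At the standard offset (UTC+06:45), 23:15 UTC + 6h45m = 06:00 Peltara Station standard time (rolling into the next day, 18 February 2024).
The standard-time date in Peltara Station, 18 February 2024, does not fall between 22 March and 2 November, so daylight saving is not in effect and Peltara Station is at UTC+06:45.
23:15 UTC + 6h45m = 06:00 Peltara Station (rolling into the next day, 18 February 2024).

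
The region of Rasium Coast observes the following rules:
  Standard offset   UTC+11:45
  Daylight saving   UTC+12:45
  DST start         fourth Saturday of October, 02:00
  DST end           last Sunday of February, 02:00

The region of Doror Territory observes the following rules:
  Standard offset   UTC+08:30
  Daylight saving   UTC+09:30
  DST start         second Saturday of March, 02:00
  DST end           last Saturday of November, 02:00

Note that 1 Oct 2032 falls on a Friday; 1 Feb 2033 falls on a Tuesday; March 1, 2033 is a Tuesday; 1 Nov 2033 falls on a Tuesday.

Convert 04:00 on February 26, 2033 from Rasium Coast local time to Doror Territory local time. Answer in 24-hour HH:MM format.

1 October 2032 is a Friday, so the first Saturday is October 2 and the fourth is October 23.
1 February 2033 is a Tuesday, so Sundays fall on 6, 13, 20, 27; the last is February 27.
February 26, 2033 lies within the daylight-saving period (23 October 2032 – 27 February 2033), so Rasium Coast is on daylight time, UTC+12:45.
04:00 Rasium Coast − 12h45m = 15:15 UTC (rolling into the previous day, 25 February 2033).
1 March 2033 is a Tuesday, so the first Saturday is March 5 and the second is March 12.
1 November 2033 is a Tuesday, so Saturdays fall on 5, 12, 19, 26; the last is November 26.
At the standard offset (UTC+08:30), 15:15 UTC + 8h30m = 23:45 Doror Territory standard time.
The standard-time date in Doror Territory, February 25, 2033, is outside the daylight-saving period (12 March – 26 November), so Doror Territory is on standard time, UTC+08:30.
15:15 UTC + 8h30m = 23:45 Doror Territory.

23:45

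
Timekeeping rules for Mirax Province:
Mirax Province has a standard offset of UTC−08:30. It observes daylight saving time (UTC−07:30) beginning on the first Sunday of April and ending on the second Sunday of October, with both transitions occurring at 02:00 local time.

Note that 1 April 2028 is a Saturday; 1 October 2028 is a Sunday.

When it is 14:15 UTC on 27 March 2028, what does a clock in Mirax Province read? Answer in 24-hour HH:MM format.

1 April 2028 is a Saturday, so the first Sunday is April 2.
1 October 2028 is a Sunday, so the first Sunday is October 1 and the second is October 8.
At the standard offset (UTC−08:30), 14:15 UTC − 8h30m = 05:45 Mirax Province standard time.
The standard-time date in Mirax Province, 27 March 2028, is outside the daylight-saving period (2 April – 8 October), so Mirax Province is on standard time, UTC−08:30.
14:15 UTC − 8h30m = 05:45 local.

05:45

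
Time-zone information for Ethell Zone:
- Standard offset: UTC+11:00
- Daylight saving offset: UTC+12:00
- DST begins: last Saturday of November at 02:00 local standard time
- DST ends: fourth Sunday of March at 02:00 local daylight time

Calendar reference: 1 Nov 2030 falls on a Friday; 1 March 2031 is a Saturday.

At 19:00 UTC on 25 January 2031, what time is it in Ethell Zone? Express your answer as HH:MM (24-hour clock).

07:00

1 November 2030 is a Friday, so Saturdays fall on 2, 9, 16, 23, 30; the last is November 30.
1 March 2031 is a Saturday, so the first Sunday is March 2 and the fourth is March 23.
At the standard offset (UTC+11:00), 19:00 UTC + 11h = 06:00 Ethell Zone standard time (rolling into the next day, 26 January 2031).
The standard-time date in Ethell Zone, 26 January 2031, falls between 30 November 2030 and 23 March 2031, so daylight saving is in effect and Ethell Zone is at UTC+12:00.
19:00 UTC + 12h = 07:00 local (rolling into the next day, 26 January 2031).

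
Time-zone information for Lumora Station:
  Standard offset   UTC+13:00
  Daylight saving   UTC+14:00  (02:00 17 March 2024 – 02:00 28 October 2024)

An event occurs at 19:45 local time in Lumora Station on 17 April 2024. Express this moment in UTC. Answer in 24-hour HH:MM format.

Daylight saving runs 17 March – 28 October; 17 April 2024 is inside that window, so Lumora Station is at UTC+14:00.
19:45 local − 14h = 05:45 UTC.

05:45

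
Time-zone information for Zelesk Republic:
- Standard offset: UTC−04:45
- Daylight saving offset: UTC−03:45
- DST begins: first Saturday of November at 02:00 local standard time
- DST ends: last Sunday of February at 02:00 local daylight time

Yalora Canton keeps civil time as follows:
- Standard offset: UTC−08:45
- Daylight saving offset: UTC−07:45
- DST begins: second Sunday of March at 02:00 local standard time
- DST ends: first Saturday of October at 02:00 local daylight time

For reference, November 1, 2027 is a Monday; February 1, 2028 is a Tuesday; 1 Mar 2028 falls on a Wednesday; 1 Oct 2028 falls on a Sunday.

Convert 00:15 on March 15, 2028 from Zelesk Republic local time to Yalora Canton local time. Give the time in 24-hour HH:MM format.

1 November 2027 is a Monday, so the first Saturday is November 6.
1 February 2028 is a Tuesday, so Sundays fall on 6, 13, 20, 27; the last is February 27.
March 15, 2028 does not fall between 6 November 2027 and 27 February 2028, so daylight saving is not in effect and Zelesk Republic is at UTC−04:45.
00:15 Zelesk Republic + 4h45m = 05:00 UTC.
1 March 2028 is a Wednesday, so the first Sunday is March 5 and the second is March 12.
1 October 2028 is a Sunday, so the first Saturday is October 7.
At the standard offset (UTC−08:45), 05:00 UTC − 8h45m = 20:15 Yalora Canton standard time (rolling into the previous day, 14 March 2028).
The standard-time date in Yalora Canton, March 14, 2028, falls between 12 March and 7 October, so daylight saving is in effect and Yalora Canton is at UTC−07:45.
05:00 UTC − 7h45m = 21:15 Yalora Canton (rolling into the previous day, 14 March 2028).

21:15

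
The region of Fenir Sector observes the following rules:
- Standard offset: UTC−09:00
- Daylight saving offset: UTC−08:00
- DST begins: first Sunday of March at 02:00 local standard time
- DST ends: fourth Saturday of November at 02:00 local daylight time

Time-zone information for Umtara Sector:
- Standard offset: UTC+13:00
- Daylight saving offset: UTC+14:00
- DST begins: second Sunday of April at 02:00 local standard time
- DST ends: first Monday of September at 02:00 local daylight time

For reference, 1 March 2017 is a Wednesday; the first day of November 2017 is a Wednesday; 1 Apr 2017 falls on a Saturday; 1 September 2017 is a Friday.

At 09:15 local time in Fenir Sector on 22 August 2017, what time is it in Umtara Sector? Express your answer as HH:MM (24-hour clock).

1 March 2017 is a Wednesday, so the first Sunday is March 5.
1 November 2017 is a Wednesday, so the first Saturday is November 4 and the fourth is November 25.
Daylight saving runs 5 March – 25 November; 22 August 2017 is inside that window, so Fenir Sector is at UTC−08:00.
09:15 Fenir Sector + 8h = 17:15 UTC.
1 April 2017 is a Saturday, so the first Sunday is April 2 and the second is April 9.
1 September 2017 is a Friday, so the first Monday is September 4.
At the standard offset (UTC+13:00), 17:15 UTC + 13h = 06:15 Umtara Sector standard time (rolling into the next day, 23 August 2017).
The standard-time date in Umtara Sector, 23 August 2017, lies within the daylight-saving period (9 April – 4 September), so Umtara Sector is on daylight time, UTC+14:00.
17:15 UTC + 14h = 07:15 Umtara Sector (rolling into the next day, 23 August 2017).

07:15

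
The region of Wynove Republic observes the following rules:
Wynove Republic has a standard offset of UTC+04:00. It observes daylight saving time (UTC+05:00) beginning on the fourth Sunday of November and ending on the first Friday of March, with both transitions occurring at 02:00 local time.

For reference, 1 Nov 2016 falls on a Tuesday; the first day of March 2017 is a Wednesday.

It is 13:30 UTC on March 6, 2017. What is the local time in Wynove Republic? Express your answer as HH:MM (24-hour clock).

17:30

1 November 2016 is a Tuesday, so the first Sunday is November 6 and the fourth is November 27.
1 March 2017 is a Wednesday, so the first Friday is March 3.
At the standard offset (UTC+04:00), 13:30 UTC + 4h = 17:30 Wynove Republic standard time.
Daylight saving runs 27 November 2016 – 3 March 2017; the standard-time date in Wynove Republic, March 6, 2017, is outside that window, so Wynove Republic is on standard time at UTC+04:00.
13:30 UTC + 4h = 17:30 local.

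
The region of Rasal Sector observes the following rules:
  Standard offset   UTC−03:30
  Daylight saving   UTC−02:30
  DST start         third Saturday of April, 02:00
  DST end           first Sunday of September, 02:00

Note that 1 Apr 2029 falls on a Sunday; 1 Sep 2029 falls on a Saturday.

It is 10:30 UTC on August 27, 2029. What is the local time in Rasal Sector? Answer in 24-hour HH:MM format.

1 April 2029 is a Sunday, so the first Saturday is April 7 and the third is April 21.
1 September 2029 is a Saturday, so the first Sunday is September 2.
At the standard offset (UTC−03:30), 10:30 UTC − 3h30m = 07:00 Rasal Sector standard time.
Daylight saving runs 21 April – 2 September; the standard-time date in Rasal Sector, August 27, 2029, is inside that window, so Rasal Sector is at UTC−02:30.
10:30 UTC − 2h30m = 08:00 local.

08:00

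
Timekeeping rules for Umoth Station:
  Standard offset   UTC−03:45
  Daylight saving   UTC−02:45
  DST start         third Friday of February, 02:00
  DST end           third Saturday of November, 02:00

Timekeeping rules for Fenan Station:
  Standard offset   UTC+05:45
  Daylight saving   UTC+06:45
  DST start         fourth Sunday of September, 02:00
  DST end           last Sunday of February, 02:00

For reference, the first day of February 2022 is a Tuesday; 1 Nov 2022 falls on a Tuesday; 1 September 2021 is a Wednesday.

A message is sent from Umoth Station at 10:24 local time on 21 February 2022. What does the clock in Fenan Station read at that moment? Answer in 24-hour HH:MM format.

19:54

1 February 2022 is a Tuesday, so the first Friday is February 4 and the third is February 18.
1 November 2022 is a Tuesday, so the first Saturday is November 5 and the third is November 19.
21 February 2022 lies within the daylight-saving period (18 February – 19 November), so Umoth Station is on daylight time, UTC−02:45.
10:24 Umoth Station + 2h45m = 13:09 UTC.
1 September 2021 is a Wednesday, so the first Sunday is September 5 and the fourth is September 26.
1 February 2022 is a Tuesday, so Sundays fall on 6, 13, 20, 27; the last is February 27.
At the standard offset (UTC+05:45), 13:09 UTC + 5h45m = 18:54 Fenan Station standard time.
The standard-time date in Fenan Station, 21 February 2022, falls between 26 September 2021 and 27 February 2022, so daylight saving is in effect and Fenan Station is at UTC+06:45.
13:09 UTC + 6h45m = 19:54 Fenan Station.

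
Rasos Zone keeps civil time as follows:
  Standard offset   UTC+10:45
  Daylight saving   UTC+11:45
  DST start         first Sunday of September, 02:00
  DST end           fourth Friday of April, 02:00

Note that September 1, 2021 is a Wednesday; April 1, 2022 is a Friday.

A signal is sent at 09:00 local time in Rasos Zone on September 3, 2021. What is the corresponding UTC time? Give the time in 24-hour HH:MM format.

22:15

1 September 2021 is a Wednesday, so the first Sunday is September 5.
1 April 2022 is a Friday, so the first Friday is April 1 and the fourth is April 22.
September 3, 2021 is outside the daylight-saving period (5 September 2021 – 22 April 2022), so Rasos Zone is on standard time, UTC+10:45.
09:00 local − 10h45m = 22:15 UTC (rolling into the previous day, 2 September 2021).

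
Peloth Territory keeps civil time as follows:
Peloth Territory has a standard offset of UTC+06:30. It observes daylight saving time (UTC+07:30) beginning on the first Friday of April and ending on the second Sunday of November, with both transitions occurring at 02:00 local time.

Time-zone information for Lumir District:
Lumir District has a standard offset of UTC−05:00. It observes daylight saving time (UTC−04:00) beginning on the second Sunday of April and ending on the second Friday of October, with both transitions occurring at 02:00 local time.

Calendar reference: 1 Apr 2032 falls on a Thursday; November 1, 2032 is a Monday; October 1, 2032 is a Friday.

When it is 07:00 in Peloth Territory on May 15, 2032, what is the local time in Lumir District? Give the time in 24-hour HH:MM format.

19:30

1 April 2032 is a Thursday, so the first Friday is April 2.
1 November 2032 is a Monday, so the first Sunday is November 7 and the second is November 14.
May 15, 2032 lies within the daylight-saving period (2 April – 14 November), so Peloth Territory is on daylight time, UTC+07:30.
07:00 Peloth Territory − 7h30m = 23:30 UTC (rolling into the previous day, 14 May 2032).
1 April 2032 is a Thursday, so the first Sunday is April 4 and the second is April 11.
1 October 2032 is a Friday, so the first Friday is October 1 and the second is October 8.
At the standard offset (UTC−05:00), 23:30 UTC − 5h = 18:30 Lumir District standard time.
The standard-time date in Lumir District, May 14, 2032, lies within the daylight-saving period (11 April – 8 October), so Lumir District is on daylight time, UTC−04:00.
23:30 UTC − 4h = 19:30 Lumir District.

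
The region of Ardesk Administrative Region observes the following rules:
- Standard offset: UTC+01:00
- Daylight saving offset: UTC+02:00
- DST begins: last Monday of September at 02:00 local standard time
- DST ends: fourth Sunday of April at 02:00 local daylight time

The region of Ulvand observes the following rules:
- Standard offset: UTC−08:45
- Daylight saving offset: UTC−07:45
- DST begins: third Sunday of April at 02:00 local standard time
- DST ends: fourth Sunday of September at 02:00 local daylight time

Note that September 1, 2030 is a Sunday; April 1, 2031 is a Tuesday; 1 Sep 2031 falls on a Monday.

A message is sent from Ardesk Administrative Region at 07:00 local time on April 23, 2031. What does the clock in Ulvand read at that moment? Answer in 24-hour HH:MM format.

1 September 2030 is a Sunday, so Mondays fall on 2, 9, 16, 23, 30; the last is September 30.
1 April 2031 is a Tuesday, so the first Sunday is April 6 and the fourth is April 27.
Daylight saving runs 30 September 2030 – 27 April 2031; April 23, 2031 is inside that window, so Ardesk Administrative Region is at UTC+02:00.
07:00 Ardesk Administrative Region − 2h = 05:00 UTC.
1 April 2031 is a Tuesday, so the first Sunday is April 6 and the third is April 20.
1 September 2031 is a Monday, so the first Sunday is September 7 and the fourth is September 28.
At the standard offset (UTC−08:45), 05:00 UTC − 8h45m = 20:15 Ulvand standard time (rolling into the previous day, 22 April 2031).
Daylight saving runs 20 April – 28 September; the standard-time date in Ulvand, April 22, 2031, is inside that window, so Ulvand is at UTC−07:45.
05:00 UTC − 7h45m = 21:15 Ulvand (rolling into the previous day, 22 April 2031).

21:15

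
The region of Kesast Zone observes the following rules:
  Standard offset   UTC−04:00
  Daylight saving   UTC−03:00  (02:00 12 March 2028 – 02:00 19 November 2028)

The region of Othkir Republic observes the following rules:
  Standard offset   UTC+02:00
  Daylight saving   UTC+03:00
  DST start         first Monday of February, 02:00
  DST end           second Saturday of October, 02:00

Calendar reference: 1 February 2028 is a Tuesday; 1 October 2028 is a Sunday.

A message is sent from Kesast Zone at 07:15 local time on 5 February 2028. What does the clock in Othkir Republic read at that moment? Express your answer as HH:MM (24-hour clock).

13:15

Daylight saving runs 12 March – 19 November; 5 February 2028 is outside that window, so Kesast Zone is on standard time at UTC−04:00.
07:15 Kesast Zone + 4h = 11:15 UTC.
1 February 2028 is a Tuesday, so the first Monday is February 7.
1 October 2028 is a Sunday, so the first Saturday is October 7 and the second is October 14.
At the standard offset (UTC+02:00), 11:15 UTC + 2h = 13:15 Othkir Republic standard time.
Daylight saving runs 7 February – 14 October; the standard-time date in Othkir Republic, 5 February 2028, is outside that window, so Othkir Republic is on standard time at UTC+02:00.
11:15 UTC + 2h = 13:15 Othkir Republic.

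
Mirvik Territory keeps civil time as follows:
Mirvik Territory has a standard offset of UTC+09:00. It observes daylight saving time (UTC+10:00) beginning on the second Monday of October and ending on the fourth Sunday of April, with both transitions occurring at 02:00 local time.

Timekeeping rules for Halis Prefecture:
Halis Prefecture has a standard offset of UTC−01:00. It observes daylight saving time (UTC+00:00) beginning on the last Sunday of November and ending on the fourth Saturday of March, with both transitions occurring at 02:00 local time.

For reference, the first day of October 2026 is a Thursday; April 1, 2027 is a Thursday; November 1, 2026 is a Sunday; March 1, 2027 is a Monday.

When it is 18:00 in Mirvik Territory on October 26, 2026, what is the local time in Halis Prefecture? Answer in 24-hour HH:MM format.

07:00

1 October 2026 is a Thursday, so the first Monday is October 5 and the second is October 12.
1 April 2027 is a Thursday, so the first Sunday is April 4 and the fourth is April 25.
Daylight saving runs 12 October 2026 – 25 April 2027; October 26, 2026 is inside that window, so Mirvik Territory is at UTC+10:00.
18:00 Mirvik Territory − 10h = 08:00 UTC.
1 November 2026 is a Sunday, so Sundays fall on 1, 8, 15, 22, 29; the last is November 29.
1 March 2027 is a Monday, so the first Saturday is March 6 and the fourth is March 27.
At the standard offset (UTC−01:00), 08:00 UTC − 1h = 07:00 Halis Prefecture standard time.
The standard-time date in Halis Prefecture, October 26, 2026, does not fall between 29 November 2026 and 27 March 2027, so daylight saving is not in effect and Halis Prefecture is at UTC−01:00.
08:00 UTC − 1h = 07:00 Halis Prefecture.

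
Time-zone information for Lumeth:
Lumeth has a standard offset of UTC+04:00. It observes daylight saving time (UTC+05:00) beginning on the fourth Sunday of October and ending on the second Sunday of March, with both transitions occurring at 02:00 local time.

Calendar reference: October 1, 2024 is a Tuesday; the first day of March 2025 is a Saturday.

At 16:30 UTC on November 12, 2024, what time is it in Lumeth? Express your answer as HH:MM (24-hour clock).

21:30

1 October 2024 is a Tuesday, so the first Sunday is October 6 and the fourth is October 27.
1 March 2025 is a Saturday, so the first Sunday is March 2 and the second is March 9.
At the standard offset (UTC+04:00), 16:30 UTC + 4h = 20:30 Lumeth standard time.
Daylight saving runs 27 October 2024 – 9 March 2025; the standard-time date in Lumeth, November 12, 2024, is inside that window, so Lumeth is at UTC+05:00.
16:30 UTC + 5h = 21:30 local.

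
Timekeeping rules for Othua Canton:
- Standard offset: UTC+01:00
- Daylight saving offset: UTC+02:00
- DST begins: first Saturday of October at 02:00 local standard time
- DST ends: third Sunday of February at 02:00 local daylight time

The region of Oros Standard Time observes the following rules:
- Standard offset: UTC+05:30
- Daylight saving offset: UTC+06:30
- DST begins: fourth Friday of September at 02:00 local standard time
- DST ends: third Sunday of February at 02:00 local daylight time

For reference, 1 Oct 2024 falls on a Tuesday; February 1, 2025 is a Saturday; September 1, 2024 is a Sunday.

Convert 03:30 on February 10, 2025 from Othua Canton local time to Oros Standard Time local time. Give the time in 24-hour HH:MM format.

08:00

1 October 2024 is a Tuesday, so the first Saturday is October 5.
1 February 2025 is a Saturday, so the first Sunday is February 2 and the third is February 16.
February 10, 2025 falls between 5 October 2024 and 16 February 2025, so daylight saving is in effect and Othua Canton is at UTC+02:00.
03:30 Othua Canton − 2h = 01:30 UTC.
1 September 2024 is a Sunday, so the first Friday is September 6 and the fourth is September 27.
1 February 2025 is a Saturday, so the first Sunday is February 2 and the third is February 16.
At the standard offset (UTC+05:30), 01:30 UTC + 5h30m = 07:00 Oros Standard Time standard time.
Daylight saving runs 27 September 2024 – 16 February 2025; the standard-time date in Oros Standard Time, February 10, 2025, is inside that window, so Oros Standard Time is at UTC+06:30.
01:30 UTC + 6h30m = 08:00 Oros Standard Time.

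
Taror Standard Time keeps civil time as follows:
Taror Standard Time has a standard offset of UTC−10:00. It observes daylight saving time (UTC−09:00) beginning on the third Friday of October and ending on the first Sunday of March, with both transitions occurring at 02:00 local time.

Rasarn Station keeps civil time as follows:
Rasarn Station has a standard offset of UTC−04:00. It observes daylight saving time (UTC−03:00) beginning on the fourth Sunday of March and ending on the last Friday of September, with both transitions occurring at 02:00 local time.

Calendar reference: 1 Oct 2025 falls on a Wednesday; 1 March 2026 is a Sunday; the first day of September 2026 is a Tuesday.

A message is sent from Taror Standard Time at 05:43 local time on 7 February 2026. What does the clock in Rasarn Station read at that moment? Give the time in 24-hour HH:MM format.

10:43

1 October 2025 is a Wednesday, so the first Friday is October 3 and the third is October 17.
1 March 2026 is a Sunday, so the first Sunday is March 1.
Daylight saving runs 17 October 2025 – 1 March 2026; 7 February 2026 is inside that window, so Taror Standard Time is at UTC−09:00.
05:43 Taror Standard Time + 9h = 14:43 UTC.
1 March 2026 is a Sunday, so the first Sunday is March 1 and the fourth is March 22.
1 September 2026 is a Tuesday, so Fridays fall on 4, 11, 18, 25; the last is September 25.
At the standard offset (UTC−04:00), 14:43 UTC − 4h = 10:43 Rasarn Station standard time.
The standard-time date in Rasarn Station, 7 February 2026, is outside the daylight-saving period (22 March – 25 September), so Rasarn Station is on standard time, UTC−04:00.
14:43 UTC − 4h = 10:43 Rasarn Station.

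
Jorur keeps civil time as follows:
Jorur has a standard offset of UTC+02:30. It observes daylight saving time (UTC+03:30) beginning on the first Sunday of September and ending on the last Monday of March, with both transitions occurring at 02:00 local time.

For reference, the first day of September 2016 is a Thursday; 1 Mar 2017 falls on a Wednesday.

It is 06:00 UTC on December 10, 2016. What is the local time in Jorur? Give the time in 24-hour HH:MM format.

1 September 2016 is a Thursday, so the first Sunday is September 4.
1 March 2017 is a Wednesday, so Mondays fall on 6, 13, 20, 27; the last is March 27.
At the standard offset (UTC+02:30), 06:00 UTC + 2h30m = 08:30 Jorur standard time.
The standard-time date in Jorur, December 10, 2016, lies within the daylight-saving period (4 September 2016 – 27 March 2017), so Jorur is on daylight time, UTC+03:30.
06:00 UTC + 3h30m = 09:30 local.

09:30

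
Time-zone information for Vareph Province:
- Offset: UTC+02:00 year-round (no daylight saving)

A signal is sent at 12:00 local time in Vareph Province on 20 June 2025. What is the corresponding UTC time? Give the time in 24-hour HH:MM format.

Vareph Province has no daylight saving, so its offset is UTC+02:00 year-round.
12:00 local − 2h = 10:00 UTC.

10:00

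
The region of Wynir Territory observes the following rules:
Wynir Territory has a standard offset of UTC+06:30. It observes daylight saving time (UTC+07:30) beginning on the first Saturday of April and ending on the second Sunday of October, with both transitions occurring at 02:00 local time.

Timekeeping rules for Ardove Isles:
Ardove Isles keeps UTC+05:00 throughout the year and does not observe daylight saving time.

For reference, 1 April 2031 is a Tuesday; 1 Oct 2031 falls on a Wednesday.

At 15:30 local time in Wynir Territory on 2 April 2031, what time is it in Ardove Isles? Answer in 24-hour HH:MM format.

14:00

1 April 2031 is a Tuesday, so the first Saturday is April 5.
1 October 2031 is a Wednesday, so the first Sunday is October 5 and the second is October 12.
Daylight saving runs 5 April – 12 October; 2 April 2031 is outside that window, so Wynir Territory is on standard time at UTC+06:30.
15:30 Wynir Territory − 6h30m = 09:00 UTC.
Ardove Isles has no daylight saving, so its offset is UTC+05:00 year-round.
09:00 UTC + 5h = 14:00 Ardove Isles.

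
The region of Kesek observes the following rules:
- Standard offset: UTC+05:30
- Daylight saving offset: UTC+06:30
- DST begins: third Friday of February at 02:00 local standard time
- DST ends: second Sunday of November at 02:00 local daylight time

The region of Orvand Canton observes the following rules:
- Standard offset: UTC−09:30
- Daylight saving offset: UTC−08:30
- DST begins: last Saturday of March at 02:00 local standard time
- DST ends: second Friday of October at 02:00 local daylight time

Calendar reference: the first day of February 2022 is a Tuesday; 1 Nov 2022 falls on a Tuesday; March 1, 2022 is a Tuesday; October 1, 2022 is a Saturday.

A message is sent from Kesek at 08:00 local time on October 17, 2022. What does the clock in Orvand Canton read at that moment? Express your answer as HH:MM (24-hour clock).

16:00

1 February 2022 is a Tuesday, so the first Friday is February 4 and the third is February 18.
1 November 2022 is a Tuesday, so the first Sunday is November 6 and the second is November 13.
October 17, 2022 lies within the daylight-saving period (18 February – 13 November), so Kesek is on daylight time, UTC+06:30.
08:00 Kesek − 6h30m = 01:30 UTC.
1 March 2022 is a Tuesday, so Saturdays fall on 5, 12, 19, 26; the last is March 26.
1 October 2022 is a Saturday, so the first Friday is October 7 and the second is October 14.
At the standard offset (UTC−09:30), 01:30 UTC − 9h30m = 16:00 Orvand Canton standard time (rolling into the previous day, 16 October 2022).
Daylight saving runs 26 March – 14 October; the standard-time date in Orvand Canton, October 16, 2022, is outside that window, so Orvand Canton is on standard time at UTC−09:30.
01:30 UTC − 9h30m = 16:00 Orvand Canton (rolling into the previous day, 16 October 2022).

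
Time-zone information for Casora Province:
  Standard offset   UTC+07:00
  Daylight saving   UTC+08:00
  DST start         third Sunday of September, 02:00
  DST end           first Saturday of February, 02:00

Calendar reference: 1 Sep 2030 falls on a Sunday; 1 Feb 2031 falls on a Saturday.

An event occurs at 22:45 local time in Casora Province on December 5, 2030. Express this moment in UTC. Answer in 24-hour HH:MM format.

1 September 2030 is a Sunday, so the first Sunday is September 1 and the third is September 15.
1 February 2031 is a Saturday, so the first Saturday is February 1.
Daylight saving runs 15 September 2030 – 1 February 2031; December 5, 2030 is inside that window, so Casora Province is at UTC+08:00.
22:45 local − 8h = 14:45 UTC.

14:45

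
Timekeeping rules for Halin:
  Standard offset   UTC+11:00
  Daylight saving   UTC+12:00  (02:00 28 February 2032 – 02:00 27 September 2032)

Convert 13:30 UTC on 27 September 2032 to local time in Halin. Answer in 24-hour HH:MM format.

At the standard offset (UTC+11:00), 13:30 UTC + 11h = 00:30 Halin standard time (rolling into the next day, 28 September 2032).
Daylight saving runs 28 February – 27 September; the standard-time date in Halin, 28 September 2032, is outside that window, so Halin is on standard time at UTC+11:00.
13:30 UTC + 11h = 00:30 local (rolling into the next day, 28 September 2032).

00:30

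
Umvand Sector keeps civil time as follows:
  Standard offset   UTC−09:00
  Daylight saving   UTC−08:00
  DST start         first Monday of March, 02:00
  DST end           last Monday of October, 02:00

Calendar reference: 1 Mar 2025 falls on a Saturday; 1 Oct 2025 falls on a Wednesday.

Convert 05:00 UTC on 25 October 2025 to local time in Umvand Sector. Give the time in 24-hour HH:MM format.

1 March 2025 is a Saturday, so the first Monday is March 3.
1 October 2025 is a Wednesday, so Mondays fall on 6, 13, 20, 27; the last is October 27.
At the standard offset (UTC−09:00), 05:00 UTC − 9h = 20:00 Umvand Sector standard time (rolling into the previous day, 24 October 2025).
Daylight saving runs 3 March – 27 October; the standard-time date in Umvand Sector, 24 October 2025, is inside that window, so Umvand Sector is at UTC−08:00.
05:00 UTC − 8h = 21:00 local (rolling into the previous day, 24 October 2025).

21:00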